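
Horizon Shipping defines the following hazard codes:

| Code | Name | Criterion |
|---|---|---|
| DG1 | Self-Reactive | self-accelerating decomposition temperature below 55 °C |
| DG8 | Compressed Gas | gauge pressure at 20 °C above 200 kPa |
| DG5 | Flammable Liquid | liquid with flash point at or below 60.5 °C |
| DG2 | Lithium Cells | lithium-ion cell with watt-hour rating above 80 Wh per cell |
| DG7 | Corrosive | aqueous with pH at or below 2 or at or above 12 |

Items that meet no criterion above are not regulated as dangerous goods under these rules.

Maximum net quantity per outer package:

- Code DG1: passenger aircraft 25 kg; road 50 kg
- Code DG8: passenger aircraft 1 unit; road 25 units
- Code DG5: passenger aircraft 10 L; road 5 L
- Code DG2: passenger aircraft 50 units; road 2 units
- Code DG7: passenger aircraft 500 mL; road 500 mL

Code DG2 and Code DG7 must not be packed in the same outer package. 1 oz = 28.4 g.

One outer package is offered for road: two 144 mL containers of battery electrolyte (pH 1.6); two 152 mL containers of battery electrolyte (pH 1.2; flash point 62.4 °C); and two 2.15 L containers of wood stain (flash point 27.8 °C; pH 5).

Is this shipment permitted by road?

No

pH 1.6 meets the Code DG7 criterion (Corrosive), so the battery electrolyte is Code DG7.
pH 1.2 meets the Code DG7 criterion (Corrosive), so the battery electrolyte is Code DG7.
With flash point 27.8 °C (≤ 60.5 °C), the wood stain falls in Code DG5.
Code DG7 net quantity: (two 144 mL containers = 288 mL) + (two 152 mL containers = 304 mL) = 592 mL.
592 mL exceeds the road limit of 500 mL for Code DG7.
Code DG5 quantity: two 2.15 L containers = 4.3 L.
That is within the Code DG5 road limit of 5 L.
The segregation rule (Code DG2 with Code DG7) does not apply to Code DG7 with Code DG5.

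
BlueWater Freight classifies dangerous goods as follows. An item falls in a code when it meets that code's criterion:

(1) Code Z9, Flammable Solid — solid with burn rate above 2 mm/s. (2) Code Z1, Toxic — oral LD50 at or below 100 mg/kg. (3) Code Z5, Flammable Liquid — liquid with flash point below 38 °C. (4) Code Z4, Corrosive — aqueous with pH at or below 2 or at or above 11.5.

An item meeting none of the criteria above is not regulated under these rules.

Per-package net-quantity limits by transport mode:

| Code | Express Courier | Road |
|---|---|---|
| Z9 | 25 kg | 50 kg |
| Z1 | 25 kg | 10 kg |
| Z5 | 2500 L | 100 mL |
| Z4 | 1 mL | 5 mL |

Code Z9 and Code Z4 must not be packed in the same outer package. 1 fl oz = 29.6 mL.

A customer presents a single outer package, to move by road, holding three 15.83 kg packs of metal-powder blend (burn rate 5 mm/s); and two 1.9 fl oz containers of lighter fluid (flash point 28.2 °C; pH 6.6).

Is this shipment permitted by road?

No

Metal-powder blend: burn rate 5 mm/s > 2 mm/s → Code Z9 (Flammable Solid).
Lighter fluid: flash point 28.2 °C < 38 °C → Code Z5 (Flammable Liquid).
Code Z5 quantity: two 1.9 fl oz containers = 112.48 mL.
That exceeds the Code Z5 road limit of 100 mL.
Code Z9 quantity: three 15.83 kg packs = 47.49 kg.
That is within the Code Z9 road limit of 50 kg.
The segregation rule (Code Z9 with Code Z4) does not apply to Code Z5 with Code Z9.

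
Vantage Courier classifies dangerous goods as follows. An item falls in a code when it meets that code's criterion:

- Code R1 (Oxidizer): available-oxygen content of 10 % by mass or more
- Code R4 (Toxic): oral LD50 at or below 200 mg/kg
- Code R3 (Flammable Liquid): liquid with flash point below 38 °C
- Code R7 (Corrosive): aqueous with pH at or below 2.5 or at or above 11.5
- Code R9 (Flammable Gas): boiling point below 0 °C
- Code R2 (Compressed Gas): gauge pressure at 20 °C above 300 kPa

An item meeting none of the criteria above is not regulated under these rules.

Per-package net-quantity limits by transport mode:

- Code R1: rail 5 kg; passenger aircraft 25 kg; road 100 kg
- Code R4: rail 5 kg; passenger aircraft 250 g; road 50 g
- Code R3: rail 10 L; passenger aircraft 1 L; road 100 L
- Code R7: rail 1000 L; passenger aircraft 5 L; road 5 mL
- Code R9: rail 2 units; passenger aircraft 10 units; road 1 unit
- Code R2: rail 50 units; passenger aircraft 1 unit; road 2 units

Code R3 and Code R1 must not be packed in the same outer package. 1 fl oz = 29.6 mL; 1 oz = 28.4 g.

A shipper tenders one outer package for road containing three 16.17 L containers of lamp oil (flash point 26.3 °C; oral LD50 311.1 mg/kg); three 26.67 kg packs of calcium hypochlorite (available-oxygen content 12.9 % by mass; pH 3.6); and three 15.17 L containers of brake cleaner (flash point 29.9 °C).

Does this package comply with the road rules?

With flash point 26.3 °C (< 38 °C), the lamp oil falls in Code R3.
Available-oxygen content 12.9 % by mass meets the Code R1 criterion (Oxidizer), so the calcium hypochlorite is Code R1.
The brake cleaner has flash point 29.9 °C, which is < 38 °C, so it is Code R3 (Flammable Liquid).
Code R3 net quantity: (three 16.17 L containers = 48.51 L) + (three 15.17 L containers = 45.51 L) = 94.02 L.
94.02 L ≤ 100 L (road limit, Code R3) — within limit.
Code R1 quantity: three 26.67 kg packs = 80.01 kg.
That is within the Code R1 road limit of 100 kg.
Code R3 and Code R1 may not share an outer package.

No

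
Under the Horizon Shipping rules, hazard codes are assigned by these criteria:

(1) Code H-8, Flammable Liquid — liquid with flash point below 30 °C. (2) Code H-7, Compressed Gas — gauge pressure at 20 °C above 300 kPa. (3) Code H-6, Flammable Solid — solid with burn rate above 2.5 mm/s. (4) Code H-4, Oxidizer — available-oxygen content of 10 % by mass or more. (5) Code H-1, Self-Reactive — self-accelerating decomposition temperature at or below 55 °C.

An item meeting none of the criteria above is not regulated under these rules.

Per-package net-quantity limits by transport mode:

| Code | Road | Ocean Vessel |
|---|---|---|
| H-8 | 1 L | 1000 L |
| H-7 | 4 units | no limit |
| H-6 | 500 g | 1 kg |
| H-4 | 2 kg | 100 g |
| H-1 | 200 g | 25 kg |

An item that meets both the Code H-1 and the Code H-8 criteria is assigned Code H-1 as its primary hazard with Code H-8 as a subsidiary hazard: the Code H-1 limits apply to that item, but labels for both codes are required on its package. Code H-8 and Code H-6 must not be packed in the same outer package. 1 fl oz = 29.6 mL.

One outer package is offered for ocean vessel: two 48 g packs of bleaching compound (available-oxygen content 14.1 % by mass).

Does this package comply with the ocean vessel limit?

Yes

The bleaching compound has available-oxygen content 14.1 % by mass, which is ≥ 10 % by mass, so it is Code H-4 (Oxidizer).
Code H-4 quantity: two 48 g packs = 96 g.
96 g is within the ocean vessel limit of 100 g for Code H-4.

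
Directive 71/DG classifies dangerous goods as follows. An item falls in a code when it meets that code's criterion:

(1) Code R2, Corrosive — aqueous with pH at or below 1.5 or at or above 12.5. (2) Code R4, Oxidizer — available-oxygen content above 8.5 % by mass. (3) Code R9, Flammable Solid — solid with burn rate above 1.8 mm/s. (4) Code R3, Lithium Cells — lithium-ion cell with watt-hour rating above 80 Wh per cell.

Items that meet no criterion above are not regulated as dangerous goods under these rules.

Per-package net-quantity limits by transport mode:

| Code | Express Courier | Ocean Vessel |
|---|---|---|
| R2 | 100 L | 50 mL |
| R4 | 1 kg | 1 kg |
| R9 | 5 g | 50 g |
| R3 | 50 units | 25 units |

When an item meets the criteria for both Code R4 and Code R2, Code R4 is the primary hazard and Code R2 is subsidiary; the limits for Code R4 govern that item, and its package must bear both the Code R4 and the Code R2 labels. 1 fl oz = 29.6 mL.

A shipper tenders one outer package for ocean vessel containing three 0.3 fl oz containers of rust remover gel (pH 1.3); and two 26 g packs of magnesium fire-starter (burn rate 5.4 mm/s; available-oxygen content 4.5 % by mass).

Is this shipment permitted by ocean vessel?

No

With pH 1.3 (≤ 1.5), the rust remover gel falls in Code R2.
Magnesium fire-starter: burn rate 5.4 mm/s > 1.8 mm/s → Code R9 (Flammable Solid).
Code R2 quantity: three 0.3 fl oz containers = 26.64 mL.
That is within the Code R2 ocean vessel limit of 50 mL.
Code R9 quantity: two 26 g packs = 52 g.
52 g > 50 g (ocean vessel limit, Code R9) — over the limit.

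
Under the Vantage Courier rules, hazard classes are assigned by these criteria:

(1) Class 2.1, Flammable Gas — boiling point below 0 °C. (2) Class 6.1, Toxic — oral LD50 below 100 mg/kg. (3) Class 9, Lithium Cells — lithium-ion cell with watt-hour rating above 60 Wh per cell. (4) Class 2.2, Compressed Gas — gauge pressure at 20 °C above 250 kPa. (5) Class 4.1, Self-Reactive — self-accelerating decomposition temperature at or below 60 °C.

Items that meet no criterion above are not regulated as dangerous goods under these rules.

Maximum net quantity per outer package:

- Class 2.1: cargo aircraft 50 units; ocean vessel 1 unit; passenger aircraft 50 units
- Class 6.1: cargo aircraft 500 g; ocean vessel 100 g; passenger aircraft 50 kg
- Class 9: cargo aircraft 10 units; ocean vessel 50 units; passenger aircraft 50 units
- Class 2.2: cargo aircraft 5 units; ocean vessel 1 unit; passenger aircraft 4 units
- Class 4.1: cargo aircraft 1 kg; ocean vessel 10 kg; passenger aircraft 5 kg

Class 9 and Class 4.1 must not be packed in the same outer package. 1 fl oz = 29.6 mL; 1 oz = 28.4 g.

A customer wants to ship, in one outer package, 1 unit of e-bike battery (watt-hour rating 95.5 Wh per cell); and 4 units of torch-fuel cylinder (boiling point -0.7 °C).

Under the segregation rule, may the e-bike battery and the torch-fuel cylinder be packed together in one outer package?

Yes

With watt-hour rating 95.5 Wh per cell (> 60 Wh per cell), the e-bike battery falls in Class 9.
Boiling point -0.7 °C meets the Class 2.1 criterion (Flammable Gas), so the torch-fuel cylinder is Class 2.1.
No segregation rule bars Class 9 with Class 2.1.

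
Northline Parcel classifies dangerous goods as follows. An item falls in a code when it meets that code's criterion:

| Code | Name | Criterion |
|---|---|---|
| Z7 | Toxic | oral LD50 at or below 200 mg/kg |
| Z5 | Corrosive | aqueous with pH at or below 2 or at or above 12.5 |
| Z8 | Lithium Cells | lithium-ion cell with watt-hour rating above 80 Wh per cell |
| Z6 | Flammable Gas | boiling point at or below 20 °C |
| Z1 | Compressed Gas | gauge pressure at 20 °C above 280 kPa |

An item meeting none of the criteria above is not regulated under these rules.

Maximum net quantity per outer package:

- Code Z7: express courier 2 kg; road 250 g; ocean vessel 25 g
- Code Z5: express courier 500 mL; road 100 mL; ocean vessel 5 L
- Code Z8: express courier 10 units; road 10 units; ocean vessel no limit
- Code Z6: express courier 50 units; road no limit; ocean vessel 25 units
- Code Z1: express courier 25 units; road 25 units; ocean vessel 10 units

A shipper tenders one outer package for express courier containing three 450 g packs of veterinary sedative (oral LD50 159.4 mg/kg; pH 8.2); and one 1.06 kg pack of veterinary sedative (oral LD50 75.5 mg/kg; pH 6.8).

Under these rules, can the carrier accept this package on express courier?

The veterinary sedative has oral LD50 159.4 mg/kg, which is ≤ 200 mg/kg, so it is Code Z7 (Toxic).
Oral LD50 75.5 mg/kg meets the Code Z7 criterion (Toxic), so the veterinary sedative is Code Z7.
Total Code Z7: (three 450 g packs = 1.35 kg) + 1.06 kg = 2.41 kg.
That exceeds the Code Z7 express courier limit of 2 kg.

No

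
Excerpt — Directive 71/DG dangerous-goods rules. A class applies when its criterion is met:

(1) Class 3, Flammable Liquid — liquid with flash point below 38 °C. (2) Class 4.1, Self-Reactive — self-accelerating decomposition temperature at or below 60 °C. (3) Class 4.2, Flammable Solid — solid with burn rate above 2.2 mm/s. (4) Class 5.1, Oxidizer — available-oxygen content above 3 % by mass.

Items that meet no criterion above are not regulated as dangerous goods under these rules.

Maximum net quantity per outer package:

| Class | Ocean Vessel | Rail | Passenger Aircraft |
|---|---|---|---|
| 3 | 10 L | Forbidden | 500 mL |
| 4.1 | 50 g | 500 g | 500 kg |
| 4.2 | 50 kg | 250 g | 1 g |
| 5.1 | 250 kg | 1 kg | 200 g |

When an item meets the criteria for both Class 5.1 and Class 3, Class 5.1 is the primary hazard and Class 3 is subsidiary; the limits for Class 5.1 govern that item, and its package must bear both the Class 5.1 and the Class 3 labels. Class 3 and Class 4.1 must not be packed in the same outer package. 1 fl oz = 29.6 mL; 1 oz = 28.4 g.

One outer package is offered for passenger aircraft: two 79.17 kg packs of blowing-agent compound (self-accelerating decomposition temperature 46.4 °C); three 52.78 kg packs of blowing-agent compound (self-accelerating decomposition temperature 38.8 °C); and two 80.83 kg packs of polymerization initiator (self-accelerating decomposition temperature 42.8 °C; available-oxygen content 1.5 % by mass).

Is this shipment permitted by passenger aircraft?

Yes

Blowing-agent compound: self-accelerating decomposition temperature 46.4 °C ≤ 60 °C → Class 4.1 (Self-Reactive).
Self-accelerating decomposition temperature 38.8 °C meets the Class 4.1 criterion (Self-Reactive), so the blowing-agent compound is Class 4.1.
With self-accelerating decomposition temperature 42.8 °C (≤ 60 °C), the polymerization initiator falls in Class 4.1.
Class 4.1 net quantity: (two 79.17 kg packs = 158.34 kg) + (three 52.78 kg packs = 158.34 kg) + (two 80.83 kg packs = 161.66 kg) = 478.34 kg.
That is within the Class 4.1 passenger aircraft limit of 500 kg.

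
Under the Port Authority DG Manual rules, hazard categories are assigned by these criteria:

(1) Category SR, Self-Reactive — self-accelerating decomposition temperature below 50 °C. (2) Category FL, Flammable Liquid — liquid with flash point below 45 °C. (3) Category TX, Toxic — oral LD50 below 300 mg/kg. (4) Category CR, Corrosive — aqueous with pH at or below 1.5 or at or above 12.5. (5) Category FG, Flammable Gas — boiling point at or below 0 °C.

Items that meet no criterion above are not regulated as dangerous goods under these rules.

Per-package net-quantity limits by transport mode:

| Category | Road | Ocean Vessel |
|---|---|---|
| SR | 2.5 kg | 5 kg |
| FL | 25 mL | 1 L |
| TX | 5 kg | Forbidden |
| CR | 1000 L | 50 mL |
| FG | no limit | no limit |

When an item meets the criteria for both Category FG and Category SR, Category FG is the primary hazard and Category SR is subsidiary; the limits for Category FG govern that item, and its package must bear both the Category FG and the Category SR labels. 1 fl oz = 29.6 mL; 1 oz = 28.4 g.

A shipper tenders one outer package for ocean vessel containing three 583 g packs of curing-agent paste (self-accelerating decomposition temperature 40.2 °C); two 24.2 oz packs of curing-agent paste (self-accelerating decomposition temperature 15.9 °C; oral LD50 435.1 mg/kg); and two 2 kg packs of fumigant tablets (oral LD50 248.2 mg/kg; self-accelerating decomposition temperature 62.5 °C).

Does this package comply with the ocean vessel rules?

With self-accelerating decomposition temperature 40.2 °C (< 50 °C), the curing-agent paste falls in Category SR.
Self-accelerating decomposition temperature 15.9 °C meets the Category SR criterion (Self-Reactive), so the curing-agent paste is Category SR.
Oral LD50 248.2 mg/kg meets the Category TX criterion (Toxic), so the fumigant tablets are Category TX.
Category SR net quantity: (three 583 g packs = 1.749 kg) + (two 24.2 oz packs = 1374.56 g) = 3123.56 g.
3123.56 g ≤ 5 kg (ocean vessel limit, Category SR) — within limit.
Category TX quantity: two 2 kg packs = 4 kg.
By ocean vessel, Category TX is Forbidden regardless of quantity.

No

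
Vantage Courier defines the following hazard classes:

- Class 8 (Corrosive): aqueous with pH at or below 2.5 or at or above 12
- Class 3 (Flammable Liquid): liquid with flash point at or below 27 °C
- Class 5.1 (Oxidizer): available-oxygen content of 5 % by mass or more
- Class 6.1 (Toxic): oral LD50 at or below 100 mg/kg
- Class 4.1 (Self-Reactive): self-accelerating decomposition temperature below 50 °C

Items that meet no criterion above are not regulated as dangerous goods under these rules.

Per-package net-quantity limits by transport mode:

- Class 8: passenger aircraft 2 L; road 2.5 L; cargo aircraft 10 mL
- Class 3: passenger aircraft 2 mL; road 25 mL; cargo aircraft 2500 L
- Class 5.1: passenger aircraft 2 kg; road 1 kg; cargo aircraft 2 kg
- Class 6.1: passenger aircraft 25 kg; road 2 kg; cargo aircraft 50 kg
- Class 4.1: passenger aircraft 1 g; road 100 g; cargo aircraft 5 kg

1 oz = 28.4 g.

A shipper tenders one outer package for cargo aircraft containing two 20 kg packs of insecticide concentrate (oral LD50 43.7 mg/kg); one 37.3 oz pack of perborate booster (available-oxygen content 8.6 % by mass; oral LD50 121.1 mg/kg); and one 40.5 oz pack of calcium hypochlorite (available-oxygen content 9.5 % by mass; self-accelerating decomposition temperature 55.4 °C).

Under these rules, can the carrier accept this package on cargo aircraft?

No

With oral LD50 43.7 mg/kg (≤ 100 mg/kg), the insecticide concentrate falls in Class 6.1.
Available-oxygen content 8.6 % by mass meets the Class 5.1 criterion (Oxidizer), so the perborate booster is Class 5.1.
Available-oxygen content 9.5 % by mass meets the Class 5.1 criterion (Oxidizer), so the calcium hypochlorite is Class 5.1.
Total Class 5.1: (one 37.3 oz pack = 1059.32 g) + (one 40.5 oz pack = 1150.2 g) = 2209.52 g.
2209.52 g exceeds the cargo aircraft limit of 2 kg for Class 5.1.
Class 6.1 quantity: two 20 kg packs = 40 kg.
40 kg ≤ 50 kg (cargo aircraft limit, Class 6.1) — within limit.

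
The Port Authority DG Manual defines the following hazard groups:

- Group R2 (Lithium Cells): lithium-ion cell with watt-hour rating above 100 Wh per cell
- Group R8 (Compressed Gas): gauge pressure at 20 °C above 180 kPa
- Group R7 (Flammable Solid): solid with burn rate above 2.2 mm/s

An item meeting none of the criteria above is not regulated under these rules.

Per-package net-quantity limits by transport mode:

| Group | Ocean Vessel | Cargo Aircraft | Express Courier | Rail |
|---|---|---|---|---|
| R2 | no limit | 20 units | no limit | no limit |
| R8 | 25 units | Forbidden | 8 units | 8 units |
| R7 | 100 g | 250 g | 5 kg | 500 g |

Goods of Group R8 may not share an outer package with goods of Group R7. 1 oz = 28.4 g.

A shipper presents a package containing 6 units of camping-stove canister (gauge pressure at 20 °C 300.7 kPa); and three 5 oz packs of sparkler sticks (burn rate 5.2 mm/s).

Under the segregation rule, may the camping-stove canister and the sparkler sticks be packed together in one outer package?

Camping-stove canister: gauge pressure at 20 °C 300.7 kPa > 180 kPa → Group R8 (Compressed Gas).
With burn rate 5.2 mm/s (> 2.2 mm/s), the sparkler sticks fall in Group R7.
Group R8 and Group R7 may not share an outer package.

No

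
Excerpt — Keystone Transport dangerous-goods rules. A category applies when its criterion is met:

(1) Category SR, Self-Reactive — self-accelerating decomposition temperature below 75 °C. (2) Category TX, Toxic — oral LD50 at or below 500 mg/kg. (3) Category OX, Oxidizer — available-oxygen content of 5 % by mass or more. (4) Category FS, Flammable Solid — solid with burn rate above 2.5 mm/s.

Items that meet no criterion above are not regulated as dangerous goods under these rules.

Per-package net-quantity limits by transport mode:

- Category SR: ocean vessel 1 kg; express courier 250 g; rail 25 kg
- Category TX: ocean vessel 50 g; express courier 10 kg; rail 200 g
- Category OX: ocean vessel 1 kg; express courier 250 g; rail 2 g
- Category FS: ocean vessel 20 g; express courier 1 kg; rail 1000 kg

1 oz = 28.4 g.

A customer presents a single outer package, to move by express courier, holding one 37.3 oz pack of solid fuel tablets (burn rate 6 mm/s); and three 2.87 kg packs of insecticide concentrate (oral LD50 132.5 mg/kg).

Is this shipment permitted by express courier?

The solid fuel tablets have burn rate 6 mm/s, which is > 2.5 mm/s, so they are Category FS (Flammable Solid).
With oral LD50 132.5 mg/kg (≤ 500 mg/kg), the insecticide concentrate falls in Category TX.
Category TX quantity: three 2.87 kg packs = 8.61 kg.
8.61 kg ≤ 10 kg (express courier limit, Category TX) — within limit.
Category FS quantity: one 37.3 oz pack = 1059.32 g.
1059.32 g exceeds the express courier limit of 1 kg for Category FS.

No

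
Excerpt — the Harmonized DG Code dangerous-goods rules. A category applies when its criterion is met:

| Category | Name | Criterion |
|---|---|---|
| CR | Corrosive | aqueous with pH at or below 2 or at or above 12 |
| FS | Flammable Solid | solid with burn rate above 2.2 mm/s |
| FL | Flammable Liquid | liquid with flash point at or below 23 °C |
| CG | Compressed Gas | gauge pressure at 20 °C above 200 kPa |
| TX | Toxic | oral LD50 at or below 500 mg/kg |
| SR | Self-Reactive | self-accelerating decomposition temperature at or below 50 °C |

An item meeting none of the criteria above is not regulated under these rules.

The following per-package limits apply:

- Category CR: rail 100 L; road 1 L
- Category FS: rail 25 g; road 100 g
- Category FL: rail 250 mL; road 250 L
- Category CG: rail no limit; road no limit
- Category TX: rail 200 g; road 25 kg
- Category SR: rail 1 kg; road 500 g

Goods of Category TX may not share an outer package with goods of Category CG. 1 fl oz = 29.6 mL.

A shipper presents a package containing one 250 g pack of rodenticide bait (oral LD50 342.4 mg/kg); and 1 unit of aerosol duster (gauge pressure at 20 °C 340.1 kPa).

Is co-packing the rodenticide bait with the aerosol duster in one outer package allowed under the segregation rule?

Rodenticide bait: oral LD50 342.4 mg/kg ≤ 500 mg/kg → Category TX (Toxic).
Gauge pressure at 20 °C 340.1 kPa meets the Category CG criterion (Compressed Gas), so the aerosol duster is Category CG.
Category TX and Category CG may not share an outer package.

No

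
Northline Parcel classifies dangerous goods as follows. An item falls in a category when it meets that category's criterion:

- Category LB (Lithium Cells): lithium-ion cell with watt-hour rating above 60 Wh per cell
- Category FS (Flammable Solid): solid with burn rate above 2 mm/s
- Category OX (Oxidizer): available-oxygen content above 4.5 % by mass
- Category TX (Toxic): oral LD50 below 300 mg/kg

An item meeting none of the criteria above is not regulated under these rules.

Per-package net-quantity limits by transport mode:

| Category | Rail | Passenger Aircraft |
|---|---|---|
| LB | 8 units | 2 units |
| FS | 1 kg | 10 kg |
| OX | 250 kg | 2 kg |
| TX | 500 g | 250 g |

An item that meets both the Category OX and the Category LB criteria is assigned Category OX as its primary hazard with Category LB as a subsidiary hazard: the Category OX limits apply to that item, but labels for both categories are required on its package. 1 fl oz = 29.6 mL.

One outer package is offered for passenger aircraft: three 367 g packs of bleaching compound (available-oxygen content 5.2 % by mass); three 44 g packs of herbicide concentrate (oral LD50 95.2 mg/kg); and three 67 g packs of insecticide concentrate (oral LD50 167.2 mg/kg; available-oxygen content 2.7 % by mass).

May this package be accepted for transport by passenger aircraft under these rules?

No

Bleaching compound: available-oxygen content 5.2 % by mass > 4.5 % by mass → Category OX (Oxidizer).
Herbicide concentrate: oral LD50 95.2 mg/kg < 300 mg/kg → Category TX (Toxic).
The insecticide concentrate has oral LD50 167.2 mg/kg, which is < 300 mg/kg, so it is Category TX (Toxic).
Category TX net quantity: (three 44 g packs = 132 g) + (three 67 g packs = 201 g) = 333 g.
That exceeds the Category TX passenger aircraft limit of 250 g.
Category OX quantity: three 367 g packs = 1.101 kg.
That is within the Category OX passenger aircraft limit of 2 kg.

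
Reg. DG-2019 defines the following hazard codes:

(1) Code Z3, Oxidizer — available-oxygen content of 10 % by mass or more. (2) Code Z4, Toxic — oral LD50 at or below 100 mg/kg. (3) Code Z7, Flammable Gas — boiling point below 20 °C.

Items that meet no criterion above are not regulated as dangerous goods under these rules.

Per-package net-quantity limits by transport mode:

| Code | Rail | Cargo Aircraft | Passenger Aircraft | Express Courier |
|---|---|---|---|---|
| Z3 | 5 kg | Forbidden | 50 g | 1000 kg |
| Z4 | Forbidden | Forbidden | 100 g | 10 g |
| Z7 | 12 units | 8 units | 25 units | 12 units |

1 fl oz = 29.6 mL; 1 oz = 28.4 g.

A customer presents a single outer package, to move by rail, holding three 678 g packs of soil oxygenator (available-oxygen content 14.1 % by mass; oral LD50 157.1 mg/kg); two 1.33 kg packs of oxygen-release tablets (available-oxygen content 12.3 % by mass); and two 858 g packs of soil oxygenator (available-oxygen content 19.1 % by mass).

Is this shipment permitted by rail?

No

Soil oxygenator: available-oxygen content 14.1 % by mass ≥ 10 % by mass → Code Z3 (Oxidizer).
Oxygen-release tablets: available-oxygen content 12.3 % by mass ≥ 10 % by mass → Code Z3 (Oxidizer).
With available-oxygen content 19.1 % by mass (≥ 10 % by mass), the soil oxygenator falls in Code Z3.
Code Z3 net quantity: (three 678 g packs = 2.034 kg) + (two 1.33 kg packs = 2.66 kg) + (two 858 g packs = 1.716 kg) = 6.41 kg.
6.41 kg > 5 kg (rail limit, Code Z3) — over the limit.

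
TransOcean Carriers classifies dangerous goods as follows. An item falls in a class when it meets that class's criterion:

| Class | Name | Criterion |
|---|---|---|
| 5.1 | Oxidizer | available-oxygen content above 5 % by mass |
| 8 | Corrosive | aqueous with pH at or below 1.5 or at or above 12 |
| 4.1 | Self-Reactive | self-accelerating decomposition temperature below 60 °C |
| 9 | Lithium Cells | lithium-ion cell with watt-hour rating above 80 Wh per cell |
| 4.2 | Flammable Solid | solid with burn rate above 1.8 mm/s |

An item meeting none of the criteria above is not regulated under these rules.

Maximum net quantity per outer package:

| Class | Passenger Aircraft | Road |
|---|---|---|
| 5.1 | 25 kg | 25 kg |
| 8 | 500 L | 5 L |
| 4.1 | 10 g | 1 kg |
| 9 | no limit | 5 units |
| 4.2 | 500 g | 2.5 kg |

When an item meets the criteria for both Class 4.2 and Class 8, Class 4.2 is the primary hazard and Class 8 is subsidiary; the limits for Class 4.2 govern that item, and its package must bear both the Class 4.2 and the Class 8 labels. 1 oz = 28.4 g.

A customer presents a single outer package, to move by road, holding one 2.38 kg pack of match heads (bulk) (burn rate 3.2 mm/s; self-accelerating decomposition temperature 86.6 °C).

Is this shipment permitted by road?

Yes

Burn rate 3.2 mm/s meets the Class 4.2 criterion (Flammable Solid), so the match heads (bulk) are Class 4.2.
Class 4.2 quantity: 2.38 kg.
2.38 kg is within the road limit of 2.5 kg for Class 4.2.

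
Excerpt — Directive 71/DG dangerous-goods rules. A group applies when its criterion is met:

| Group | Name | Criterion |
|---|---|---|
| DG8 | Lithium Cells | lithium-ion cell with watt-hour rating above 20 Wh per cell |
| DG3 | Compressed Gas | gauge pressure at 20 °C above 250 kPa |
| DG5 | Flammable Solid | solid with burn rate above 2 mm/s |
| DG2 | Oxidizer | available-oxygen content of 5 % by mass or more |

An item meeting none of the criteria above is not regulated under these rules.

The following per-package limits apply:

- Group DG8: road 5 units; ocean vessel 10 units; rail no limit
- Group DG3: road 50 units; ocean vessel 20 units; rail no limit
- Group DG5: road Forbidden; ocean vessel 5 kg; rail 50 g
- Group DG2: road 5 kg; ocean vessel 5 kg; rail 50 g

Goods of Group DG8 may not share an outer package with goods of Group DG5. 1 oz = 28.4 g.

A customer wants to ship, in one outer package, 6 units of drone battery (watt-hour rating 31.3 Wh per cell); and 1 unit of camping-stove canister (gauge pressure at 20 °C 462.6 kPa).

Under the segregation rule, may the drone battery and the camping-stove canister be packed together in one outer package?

Yes

Drone battery: watt-hour rating 31.3 Wh per cell > 20 Wh per cell → Group DG8 (Lithium Cells).
With gauge pressure at 20 °C 462.6 kPa (> 250 kPa), the camping-stove canister falls in Group DG3.
No segregation rule bars Group DG8 with Group DG3.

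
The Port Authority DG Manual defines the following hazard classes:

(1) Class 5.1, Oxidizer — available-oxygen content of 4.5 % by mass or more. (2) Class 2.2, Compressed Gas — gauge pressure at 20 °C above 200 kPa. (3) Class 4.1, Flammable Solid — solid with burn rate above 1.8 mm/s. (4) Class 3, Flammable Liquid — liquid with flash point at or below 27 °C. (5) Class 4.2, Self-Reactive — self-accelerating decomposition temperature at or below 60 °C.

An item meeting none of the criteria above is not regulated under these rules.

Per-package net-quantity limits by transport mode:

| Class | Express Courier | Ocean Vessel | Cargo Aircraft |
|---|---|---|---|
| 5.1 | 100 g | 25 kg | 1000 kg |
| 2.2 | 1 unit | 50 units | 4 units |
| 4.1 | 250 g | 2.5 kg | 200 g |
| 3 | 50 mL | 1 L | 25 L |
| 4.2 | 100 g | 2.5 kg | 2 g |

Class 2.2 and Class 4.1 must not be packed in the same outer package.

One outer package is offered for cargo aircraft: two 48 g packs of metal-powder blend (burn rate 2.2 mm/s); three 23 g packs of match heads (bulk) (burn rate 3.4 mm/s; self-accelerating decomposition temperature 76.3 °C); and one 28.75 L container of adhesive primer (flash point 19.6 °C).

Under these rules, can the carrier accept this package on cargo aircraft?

Burn rate 2.2 mm/s meets the Class 4.1 criterion (Flammable Solid), so the metal-powder blend is Class 4.1.
The match heads (bulk) have burn rate 3.4 mm/s, which is > 1.8 mm/s, so they are Class 4.1 (Flammable Solid).
Flash point 19.6 °C meets the Class 3 criterion (Flammable Liquid), so the adhesive primer is Class 3.
Class 4.1 net quantity: (two 48 g packs = 96 g) + (three 23 g packs = 69 g) = 165 g.
That is within the Class 4.1 cargo aircraft limit of 200 g.
Class 3 quantity: 28.75 L.
28.75 L exceeds the cargo aircraft limit of 25 L for Class 3.
The segregation rule (Class 2.2 with Class 4.1) does not apply to Class 4.1 with Class 3.

No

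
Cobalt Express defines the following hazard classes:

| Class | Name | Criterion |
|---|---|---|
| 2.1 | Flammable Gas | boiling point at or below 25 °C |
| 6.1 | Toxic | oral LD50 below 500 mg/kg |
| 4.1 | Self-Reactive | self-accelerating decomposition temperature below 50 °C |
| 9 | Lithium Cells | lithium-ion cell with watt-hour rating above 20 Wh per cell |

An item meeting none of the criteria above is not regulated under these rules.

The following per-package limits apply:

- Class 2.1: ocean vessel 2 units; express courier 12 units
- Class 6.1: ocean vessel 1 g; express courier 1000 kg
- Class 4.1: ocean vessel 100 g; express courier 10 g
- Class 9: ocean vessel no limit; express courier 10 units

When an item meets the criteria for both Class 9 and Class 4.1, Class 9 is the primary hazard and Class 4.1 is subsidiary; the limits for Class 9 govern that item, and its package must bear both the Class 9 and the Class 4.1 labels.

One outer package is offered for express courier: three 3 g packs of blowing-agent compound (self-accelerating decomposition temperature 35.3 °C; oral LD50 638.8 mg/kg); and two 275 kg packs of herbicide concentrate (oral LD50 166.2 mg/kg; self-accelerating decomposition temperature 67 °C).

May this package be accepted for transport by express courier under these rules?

Yes

The blowing-agent compound has self-accelerating decomposition temperature 35.3 °C, which is < 50 °C, so it is Class 4.1 (Self-Reactive).
Herbicide concentrate: oral LD50 166.2 mg/kg < 500 mg/kg → Class 6.1 (Toxic).
Class 6.1 quantity: two 275 kg packs = 550 kg.
That is within the Class 6.1 express courier limit of 1000 kg.
Class 4.1 quantity: three 3 g packs = 9 g.
9 g is within the express courier limit of 10 g for Class 4.1.
Every hazard class is within its express courier limit and no segregation rule is violated.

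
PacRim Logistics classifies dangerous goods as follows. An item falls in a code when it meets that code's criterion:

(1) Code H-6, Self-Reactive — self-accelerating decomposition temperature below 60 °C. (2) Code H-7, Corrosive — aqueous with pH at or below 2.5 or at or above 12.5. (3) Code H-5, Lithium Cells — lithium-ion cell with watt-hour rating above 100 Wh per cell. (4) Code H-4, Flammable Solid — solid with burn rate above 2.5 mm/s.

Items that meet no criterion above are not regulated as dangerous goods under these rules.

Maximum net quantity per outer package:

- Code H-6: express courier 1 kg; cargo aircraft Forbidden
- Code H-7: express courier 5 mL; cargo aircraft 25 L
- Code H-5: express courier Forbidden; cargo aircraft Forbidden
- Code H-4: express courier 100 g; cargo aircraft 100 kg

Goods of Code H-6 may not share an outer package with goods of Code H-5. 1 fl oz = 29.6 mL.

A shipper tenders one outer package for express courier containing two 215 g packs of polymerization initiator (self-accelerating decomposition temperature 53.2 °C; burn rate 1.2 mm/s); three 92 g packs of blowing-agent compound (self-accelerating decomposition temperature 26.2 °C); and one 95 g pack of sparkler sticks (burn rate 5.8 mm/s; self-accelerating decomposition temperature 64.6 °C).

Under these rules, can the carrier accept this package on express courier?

Yes

Self-accelerating decomposition temperature 53.2 °C meets the Code H-6 criterion (Self-Reactive), so the polymerization initiator is Code H-6.
Blowing-agent compound: self-accelerating decomposition temperature 26.2 °C < 60 °C → Code H-6 (Self-Reactive).
With burn rate 5.8 mm/s (> 2.5 mm/s), the sparkler sticks fall in Code H-4.
Total Code H-6: (two 215 g packs = 430 g) + (three 92 g packs = 276 g) = 706 g.
706 g is within the express courier limit of 1 kg for Code H-6.
Code H-4 quantity: 95 g.
95 g is within the express courier limit of 100 g for Code H-4.
The segregation rule (Code H-6 with Code H-5) does not apply to Code H-6 with Code H-4.
Every hazard code is within its express courier limit and no segregation rule is violated.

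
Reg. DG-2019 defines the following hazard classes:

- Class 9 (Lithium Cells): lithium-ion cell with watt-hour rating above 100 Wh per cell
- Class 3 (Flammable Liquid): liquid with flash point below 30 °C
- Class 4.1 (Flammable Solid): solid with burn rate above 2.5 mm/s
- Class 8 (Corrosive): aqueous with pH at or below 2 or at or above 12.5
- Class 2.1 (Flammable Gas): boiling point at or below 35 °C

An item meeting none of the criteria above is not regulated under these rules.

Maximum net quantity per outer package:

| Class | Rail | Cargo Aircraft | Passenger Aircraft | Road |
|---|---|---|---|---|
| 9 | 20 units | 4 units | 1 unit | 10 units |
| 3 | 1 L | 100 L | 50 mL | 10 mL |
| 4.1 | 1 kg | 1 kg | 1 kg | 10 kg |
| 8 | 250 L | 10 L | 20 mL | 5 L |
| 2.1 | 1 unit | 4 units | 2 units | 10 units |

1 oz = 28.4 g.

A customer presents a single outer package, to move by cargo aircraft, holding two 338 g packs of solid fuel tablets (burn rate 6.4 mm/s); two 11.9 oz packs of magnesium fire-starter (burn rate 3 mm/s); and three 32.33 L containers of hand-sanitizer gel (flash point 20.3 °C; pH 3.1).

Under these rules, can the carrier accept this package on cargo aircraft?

No

Solid fuel tablets: burn rate 6.4 mm/s > 2.5 mm/s → Class 4.1 (Flammable Solid).
With burn rate 3 mm/s (> 2.5 mm/s), the magnesium fire-starter falls in Class 4.1.
Hand-sanitizer gel: flash point 20.3 °C < 30 °C → Class 3 (Flammable Liquid).
Class 3 quantity: three 32.33 L containers = 96.99 L.
That is within the Class 3 cargo aircraft limit of 100 L.
Class 4.1 net quantity: (two 338 g packs = 676 g) + (two 11.9 oz packs = 675.92 g) = 1351.92 g.
That exceeds the Class 4.1 cargo aircraft limit of 1 kg.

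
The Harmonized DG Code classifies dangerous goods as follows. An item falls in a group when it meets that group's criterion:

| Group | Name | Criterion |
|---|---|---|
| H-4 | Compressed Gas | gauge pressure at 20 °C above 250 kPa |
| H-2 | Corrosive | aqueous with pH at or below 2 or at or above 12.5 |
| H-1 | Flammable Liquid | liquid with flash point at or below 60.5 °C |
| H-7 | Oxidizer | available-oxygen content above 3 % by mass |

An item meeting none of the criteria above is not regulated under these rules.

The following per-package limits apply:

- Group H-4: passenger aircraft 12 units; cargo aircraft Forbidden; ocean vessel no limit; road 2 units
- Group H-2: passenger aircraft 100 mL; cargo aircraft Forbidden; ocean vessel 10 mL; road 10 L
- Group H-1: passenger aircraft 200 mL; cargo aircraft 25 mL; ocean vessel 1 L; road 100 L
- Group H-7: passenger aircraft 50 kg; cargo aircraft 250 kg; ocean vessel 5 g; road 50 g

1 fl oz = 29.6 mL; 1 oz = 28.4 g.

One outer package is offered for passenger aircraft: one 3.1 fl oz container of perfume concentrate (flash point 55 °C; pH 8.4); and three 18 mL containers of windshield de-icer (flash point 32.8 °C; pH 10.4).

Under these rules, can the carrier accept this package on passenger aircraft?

Yes

With flash point 55 °C (≤ 60.5 °C), the perfume concentrate falls in Group H-1.
The windshield de-icer has flash point 32.8 °C, which is ≤ 60.5 °C, so it is Group H-1 (Flammable Liquid).
Total Group H-1: (one 3.1 fl oz container = 91.76 mL) + (three 18 mL containers = 54 mL) = 145.76 mL.
145.76 mL is within the passenger aircraft limit of 200 mL for Group H-1.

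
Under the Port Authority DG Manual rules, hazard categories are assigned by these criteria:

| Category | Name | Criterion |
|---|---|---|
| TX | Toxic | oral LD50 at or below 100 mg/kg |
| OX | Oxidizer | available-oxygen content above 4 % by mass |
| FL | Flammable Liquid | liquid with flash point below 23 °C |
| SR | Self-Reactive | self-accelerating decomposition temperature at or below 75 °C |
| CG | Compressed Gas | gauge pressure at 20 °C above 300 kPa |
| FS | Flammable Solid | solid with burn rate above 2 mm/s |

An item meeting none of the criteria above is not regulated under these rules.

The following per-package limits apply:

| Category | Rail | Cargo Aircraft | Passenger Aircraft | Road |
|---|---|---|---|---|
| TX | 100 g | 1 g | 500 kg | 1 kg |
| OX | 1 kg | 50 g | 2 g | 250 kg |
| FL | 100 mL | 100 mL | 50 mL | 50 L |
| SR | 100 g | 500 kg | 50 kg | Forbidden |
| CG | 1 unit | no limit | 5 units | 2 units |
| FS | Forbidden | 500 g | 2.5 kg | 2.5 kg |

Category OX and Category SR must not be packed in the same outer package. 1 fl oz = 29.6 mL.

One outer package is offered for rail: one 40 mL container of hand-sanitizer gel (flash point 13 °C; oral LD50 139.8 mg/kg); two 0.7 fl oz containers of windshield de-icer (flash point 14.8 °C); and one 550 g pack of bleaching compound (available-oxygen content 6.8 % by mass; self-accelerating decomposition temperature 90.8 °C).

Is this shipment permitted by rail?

Yes

With flash point 13 °C (< 23 °C), the hand-sanitizer gel falls in Category FL.
Flash point 14.8 °C meets the Category FL criterion (Flammable Liquid), so the windshield de-icer is Category FL.
Bleaching compound: available-oxygen content 6.8 % by mass > 4 % by mass → Category OX (Oxidizer).
Total Category FL: 40 mL + (two 0.7 fl oz containers = 41.44 mL) = 81.44 mL.
81.44 mL is within the rail limit of 100 mL for Category FL.
Category OX quantity: 550 g.
550 g ≤ 1 kg (rail limit, Category OX) — within limit.
The segregation rule (Category OX with Category SR) does not apply to Category FL with Category OX.
Every hazard category is within its rail limit and no segregation rule is violated.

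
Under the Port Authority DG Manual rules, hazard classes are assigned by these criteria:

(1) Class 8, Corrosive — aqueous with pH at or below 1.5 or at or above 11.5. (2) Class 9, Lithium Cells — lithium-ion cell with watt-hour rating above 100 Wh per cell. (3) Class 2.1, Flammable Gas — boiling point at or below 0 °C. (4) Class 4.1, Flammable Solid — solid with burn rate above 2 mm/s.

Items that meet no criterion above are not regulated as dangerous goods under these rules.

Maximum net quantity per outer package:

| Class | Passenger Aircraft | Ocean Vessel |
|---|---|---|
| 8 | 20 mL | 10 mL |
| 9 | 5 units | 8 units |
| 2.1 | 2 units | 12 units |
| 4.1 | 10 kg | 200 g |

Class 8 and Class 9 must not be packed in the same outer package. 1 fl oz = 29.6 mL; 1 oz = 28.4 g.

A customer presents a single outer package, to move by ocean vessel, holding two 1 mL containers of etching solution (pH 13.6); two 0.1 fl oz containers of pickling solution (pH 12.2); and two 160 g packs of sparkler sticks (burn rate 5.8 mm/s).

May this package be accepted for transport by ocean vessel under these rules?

The etching solution has pH 13.6, which is ≥ 11.5, so it is Class 8 (Corrosive).
Pickling solution: pH 12.2 ≥ 11.5 → Class 8 (Corrosive).
With burn rate 5.8 mm/s (> 2 mm/s), the sparkler sticks fall in Class 4.1.
Total Class 8: (two 1 mL containers = 2 mL) + (two 0.1 fl oz containers = 5.92 mL) = 7.92 mL.
7.92 mL ≤ 10 mL (ocean vessel limit, Class 8) — within limit.
Class 4.1 quantity: two 160 g packs = 320 g.
320 g > 200 g (ocean vessel limit, Class 4.1) — over the limit.
The segregation rule (Class 8 with Class 9) does not apply to Class 8 with Class 4.1.

No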